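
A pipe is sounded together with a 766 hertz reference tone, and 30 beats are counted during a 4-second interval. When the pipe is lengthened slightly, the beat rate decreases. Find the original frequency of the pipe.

773.5 Hz

Beat frequency = 30/4 = 7.5 Hz.
|f − 766| = 7.5, so the pipe was at either 758.5 Hz or 773.5 Hz.
A longer pipe has a lower fundamental; the adjustment lowers the pipe's frequency.
The beat rate fell, so the adjustment moved the pipe toward 766 Hz — it must have started above the reference.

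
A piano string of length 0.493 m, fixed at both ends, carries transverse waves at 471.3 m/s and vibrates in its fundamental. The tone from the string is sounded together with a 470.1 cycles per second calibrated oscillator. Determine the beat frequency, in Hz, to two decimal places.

7.89 Hz

For a string fixed at both ends, f_n = n·v/(2L) = 1·471.3/(2·0.493) = 477.9919 Hz.
f_beat = |477.9919 − 470.1| = 7.89 Hz.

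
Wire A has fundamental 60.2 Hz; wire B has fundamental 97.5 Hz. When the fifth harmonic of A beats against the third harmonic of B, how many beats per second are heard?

Fifth harmonic of the first: 5·60.2 = 301.0 Hz.
Third harmonic of the second: 3·97.5 = 292.5 Hz.
f_beat = |301.0 − 292.5| = 8.5 Hz.

8.5 Hz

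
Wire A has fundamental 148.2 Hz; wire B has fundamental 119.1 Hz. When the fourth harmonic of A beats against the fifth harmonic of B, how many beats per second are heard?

Fourth harmonic of the first: 4·148.2 = 592.8 Hz.
Fifth harmonic of the second: 5·119.1 = 595.5 Hz.
f_beat = |592.8 − 595.5| = 2.7 Hz.

2.7 Hz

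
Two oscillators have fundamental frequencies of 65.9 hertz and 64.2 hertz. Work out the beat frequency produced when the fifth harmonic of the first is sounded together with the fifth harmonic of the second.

Fifth harmonic of the first: 5·65.9 = 329.5 Hz.
Fifth harmonic of the second: 5·64.2 = 321.0 Hz.
f_beat = |329.5 − 321.0| = 8.5 Hz.

8.5 Hz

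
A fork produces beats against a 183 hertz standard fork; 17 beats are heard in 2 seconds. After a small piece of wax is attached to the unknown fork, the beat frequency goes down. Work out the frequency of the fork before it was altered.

191.5 Hz

Beat frequency = 17/2 = 8.5 Hz.
|f − 183| = 8.5, so the fork was at either 174.5 Hz or 191.5 Hz.
Loading a fork with wax lowers its frequency; the adjustment lowers the fork's frequency.
The beat rate fell, so the adjustment moved the fork toward 183 Hz — it must have started above the reference.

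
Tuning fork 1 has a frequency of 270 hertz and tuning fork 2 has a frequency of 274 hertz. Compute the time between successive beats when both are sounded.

0.250 s

f_beat = |270 − 274| = 4 Hz.
Beat period T = 1 / f_beat = 1 / 4 s.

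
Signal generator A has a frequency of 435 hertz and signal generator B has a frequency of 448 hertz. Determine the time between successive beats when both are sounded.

0.077 s

f_beat = |435 − 448| = 13 Hz.
Beat period T = 1 / f_beat = 1 / 13 s.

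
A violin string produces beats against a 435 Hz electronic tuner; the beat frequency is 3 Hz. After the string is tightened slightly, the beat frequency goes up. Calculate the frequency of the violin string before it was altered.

438 Hz

|f − 435| = 3, so the violin string was at either 432 Hz or 438 Hz.
Increasing tension raises a string's frequency; the adjustment raises the violin string's frequency.
The beat rate rose, so the adjustment moved the violin string further from 435 Hz — it was already above the reference.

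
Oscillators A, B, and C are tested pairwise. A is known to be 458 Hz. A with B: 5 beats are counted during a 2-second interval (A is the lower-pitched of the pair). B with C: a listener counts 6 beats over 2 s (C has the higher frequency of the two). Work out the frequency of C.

463.5 Hz

A–B: Beat frequency = 5/2 = 2.5 Hz.
B is above A, so f_B = 458 + 2.5 = 460.5 Hz.
B–C: Beat frequency = 6/2 = 3 Hz.
C is above B, so f_C = 460.5 + 3 = 463.5 Hz.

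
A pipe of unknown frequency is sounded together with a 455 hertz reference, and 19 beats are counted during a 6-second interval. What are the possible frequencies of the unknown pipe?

451.8333 Hz or 458.1667 Hz

Beat frequency = 19/6 = 3.1667 Hz.
|f − 455| = 3.1667, so f = 455 ± 3.1667.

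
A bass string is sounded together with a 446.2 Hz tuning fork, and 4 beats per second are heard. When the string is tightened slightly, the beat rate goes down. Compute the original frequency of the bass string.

|f − 446.2| = 4, so the bass string was at either 442.2 Hz or 450.2 Hz.
Increasing tension raises a string's frequency; the adjustment raises the bass string's frequency.
The beat rate fell, so the adjustment moved the bass string toward 446.2 Hz — it must have started below the reference.

442.2 Hz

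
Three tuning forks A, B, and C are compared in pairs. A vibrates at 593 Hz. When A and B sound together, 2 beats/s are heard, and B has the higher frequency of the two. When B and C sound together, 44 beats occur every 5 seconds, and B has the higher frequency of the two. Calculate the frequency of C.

B is above A, so f_B = 593 + 2 = 595 Hz.
B–C: Beat frequency = 44/5 = 8.8 Hz.
C is below B, so f_C = 595 − 8.8 = 586.2 Hz.

586.2 Hz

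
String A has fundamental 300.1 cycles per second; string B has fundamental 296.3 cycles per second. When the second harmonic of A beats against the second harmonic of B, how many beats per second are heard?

Second harmonic of the first: 2·300.1 = 600.2 Hz.
Second harmonic of the second: 2·296.3 = 592.6 Hz.
f_beat = |600.2 − 592.6| = 7.6 Hz.

7.6 Hz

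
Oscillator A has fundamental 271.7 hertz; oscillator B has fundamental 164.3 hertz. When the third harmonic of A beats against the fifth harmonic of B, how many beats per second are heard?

Third harmonic of the first: 3·271.7 = 815.1 Hz.
Fifth harmonic of the second: 5·164.3 = 821.5 Hz.
f_beat = |815.1 − 821.5| = 6.4 Hz.

6.4 Hz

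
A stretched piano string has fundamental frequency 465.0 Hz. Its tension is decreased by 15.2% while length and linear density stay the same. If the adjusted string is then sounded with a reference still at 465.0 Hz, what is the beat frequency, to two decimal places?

For a string, f ∝ √T, so the new frequency is 465.0·√0.848 = 428.2042 Hz.
f_beat = |428.2042 − 465.0| = 36.80 Hz.

36.80 Hz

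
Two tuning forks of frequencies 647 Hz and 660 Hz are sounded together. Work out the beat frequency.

13 Hz

The beat frequency equals the magnitude of the frequency difference.
|647 − 660| = 13 Hz.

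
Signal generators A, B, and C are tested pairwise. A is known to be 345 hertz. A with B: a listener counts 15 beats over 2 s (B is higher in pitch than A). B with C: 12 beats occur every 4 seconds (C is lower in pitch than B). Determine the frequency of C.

349.5 Hz

A–B: Beat frequency = 15/2 = 7.5 Hz.
B is above A, so f_B = 345 + 7.5 = 352.5 Hz.
B–C: Beat frequency = 12/4 = 3 Hz.
C is below B, so f_C = 352.5 − 3 = 349.5 Hz.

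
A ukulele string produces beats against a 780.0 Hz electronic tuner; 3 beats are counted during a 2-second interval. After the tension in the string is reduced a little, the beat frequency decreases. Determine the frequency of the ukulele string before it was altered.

781.5 Hz

Beat frequency = 3/2 = 1.5 Hz.
|f − 780.0| = 1.5, so the ukulele string was at either 778.5 Hz or 781.5 Hz.
Lower tension means lower frequency; the adjustment lowers the ukulele string's frequency.
The beat rate fell, so the adjustment moved the ukulele string toward 780.0 Hz — it must have started above the reference.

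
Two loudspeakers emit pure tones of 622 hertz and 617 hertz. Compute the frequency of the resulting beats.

Beats arise from superposition of two nearby frequencies; the beat rate is |f₁ − f₂|.
|622 − 617| = 5 Hz.

5 Hz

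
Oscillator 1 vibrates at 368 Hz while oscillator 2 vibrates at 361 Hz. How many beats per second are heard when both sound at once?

Beats arise from superposition of two nearby frequencies; the beat rate is |f₁ − f₂|.
|368 − 361| = 7 Hz.

7 Hz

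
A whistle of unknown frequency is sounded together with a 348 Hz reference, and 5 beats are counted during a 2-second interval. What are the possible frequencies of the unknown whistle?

345.5 Hz or 350.5 Hz

Beat frequency = 5/2 = 2.5 Hz.
|f − 348| = 2.5, so f = 348 ± 2.5.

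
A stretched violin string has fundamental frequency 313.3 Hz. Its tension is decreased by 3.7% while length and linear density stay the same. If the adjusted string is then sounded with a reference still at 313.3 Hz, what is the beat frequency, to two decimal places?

For a string, f ∝ √T, so the new frequency is 313.3·√0.963 = 307.4493 Hz.
f_beat = |307.4493 − 313.3| = 5.85 Hz.

5.85 Hz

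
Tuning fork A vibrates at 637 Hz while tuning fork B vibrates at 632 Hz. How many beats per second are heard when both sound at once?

Beats arise from superposition of two nearby frequencies; the beat rate is |f₁ − f₂|.
|637 − 632| = 5 Hz.

5 Hz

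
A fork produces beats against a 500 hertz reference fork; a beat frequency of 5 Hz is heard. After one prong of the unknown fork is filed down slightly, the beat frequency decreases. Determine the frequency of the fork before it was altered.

495 Hz

|f − 500| = 5, so the fork was at either 495 Hz or 505 Hz.
Filing a prong removes mass and raises the fork's frequency; the adjustment raises the fork's frequency.
The beat rate fell, so the adjustment moved the fork toward 500 Hz — it must have started below the reference.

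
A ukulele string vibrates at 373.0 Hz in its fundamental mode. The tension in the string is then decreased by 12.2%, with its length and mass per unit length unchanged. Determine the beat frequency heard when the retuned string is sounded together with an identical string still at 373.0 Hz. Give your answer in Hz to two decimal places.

For a string, f ∝ √T, so the new frequency is 373.0·√0.878 = 349.5072 Hz.
f_beat = |349.5072 − 373.0| = 23.49 Hz.

23.49 Hz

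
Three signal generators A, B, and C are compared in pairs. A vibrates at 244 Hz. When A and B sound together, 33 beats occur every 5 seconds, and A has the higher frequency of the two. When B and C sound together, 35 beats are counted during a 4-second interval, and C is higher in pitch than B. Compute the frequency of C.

246.15 Hz

A–B: Beat frequency = 33/5 = 6.6 Hz.
B is below A, so f_B = 244 − 6.6 = 237.4 Hz.
B–C: Beat frequency = 35/4 = 8.75 Hz.
C is above B, so f_C = 237.4 + 8.75 = 246.15 Hz.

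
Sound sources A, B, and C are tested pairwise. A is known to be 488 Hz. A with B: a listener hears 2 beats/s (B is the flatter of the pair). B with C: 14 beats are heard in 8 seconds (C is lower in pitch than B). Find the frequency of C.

484.25 Hz

B is below A, so f_B = 488 − 2 = 486 Hz.
B–C: Beat frequency = 14/8 = 1.75 Hz.
C is below B, so f_C = 486 − 1.75 = 484.25 Hz.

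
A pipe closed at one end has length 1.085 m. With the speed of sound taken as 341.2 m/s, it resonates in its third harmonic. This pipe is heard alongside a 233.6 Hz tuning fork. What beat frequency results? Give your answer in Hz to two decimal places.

Closed pipe (odd harmonics): f_n = n·v/(4L) = 3·341.2/(4·1.085) = 235.8525 Hz.
f_beat = |235.8525 − 233.6| = 2.25 Hz.

2.25 Hz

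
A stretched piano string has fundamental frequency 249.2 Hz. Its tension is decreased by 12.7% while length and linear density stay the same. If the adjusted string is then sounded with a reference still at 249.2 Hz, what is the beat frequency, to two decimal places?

16.36 Hz

For a string, f ∝ √T, so the new frequency is 249.2·√0.873 = 232.8387 Hz.
f_beat = |232.8387 − 249.2| = 16.36 Hz.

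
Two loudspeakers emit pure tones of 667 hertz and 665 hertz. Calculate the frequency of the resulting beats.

Beats arise from superposition of two nearby frequencies; the beat rate is |f₁ − f₂|.
|667 − 665| = 2 Hz.

2 Hz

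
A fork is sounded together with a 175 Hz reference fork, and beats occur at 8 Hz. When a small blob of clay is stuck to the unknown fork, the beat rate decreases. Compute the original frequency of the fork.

|f − 175| = 8, so the fork was at either 167 Hz or 183 Hz.
Adding mass to a fork lowers its frequency; the adjustment lowers the fork's frequency.
The beat rate fell, so the adjustment moved the fork toward 175 Hz — it must have started above the reference.

183 Hz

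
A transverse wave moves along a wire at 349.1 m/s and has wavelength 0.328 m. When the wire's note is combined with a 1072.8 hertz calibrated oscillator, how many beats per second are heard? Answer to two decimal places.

8.47 Hz

Source frequency f = v/λ = 349.1/0.328 = 1064.3293 Hz.
f_beat = |1064.3293 − 1072.8| = 8.47 Hz.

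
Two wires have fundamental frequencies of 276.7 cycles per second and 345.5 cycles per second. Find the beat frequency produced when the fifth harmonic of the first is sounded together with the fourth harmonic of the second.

Fifth harmonic of the first: 5·276.7 = 1383.5 Hz.
Fourth harmonic of the second: 4·345.5 = 1382.0 Hz.
f_beat = |1383.5 − 1382.0| = 1.5 Hz.

1.5 Hz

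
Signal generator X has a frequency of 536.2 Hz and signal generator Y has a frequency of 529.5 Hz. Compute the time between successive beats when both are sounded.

0.149 s

f_beat = |536.2 − 529.5| = 6.7 Hz.
Beat period T = 1 / f_beat = 1 / 6.7 s.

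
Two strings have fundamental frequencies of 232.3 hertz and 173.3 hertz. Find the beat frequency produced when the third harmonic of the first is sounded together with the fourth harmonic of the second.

3.7 Hz

Third harmonic of the first: 3·232.3 = 696.9 Hz.
Fourth harmonic of the second: 4·173.3 = 693.2 Hz.
f_beat = |696.9 − 693.2| = 3.7 Hz.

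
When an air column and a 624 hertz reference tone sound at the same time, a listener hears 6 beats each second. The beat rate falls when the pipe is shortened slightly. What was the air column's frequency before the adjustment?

618 Hz

|f − 624| = 6, so the air column was at either 618 Hz or 630 Hz.
A shorter pipe has a higher fundamental; the adjustment raises the air column's frequency.
The beat rate fell, so the adjustment moved the air column toward 624 Hz — it must have started below the reference.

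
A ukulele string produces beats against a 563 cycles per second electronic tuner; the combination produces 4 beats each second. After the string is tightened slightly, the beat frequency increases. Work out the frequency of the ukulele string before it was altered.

567 Hz

|f − 563| = 4, so the ukulele string was at either 559 Hz or 567 Hz.
Increasing tension raises a string's frequency; the adjustment raises the ukulele string's frequency.
The beat rate rose, so the adjustment moved the ukulele string further from 563 Hz — it was already above the reference.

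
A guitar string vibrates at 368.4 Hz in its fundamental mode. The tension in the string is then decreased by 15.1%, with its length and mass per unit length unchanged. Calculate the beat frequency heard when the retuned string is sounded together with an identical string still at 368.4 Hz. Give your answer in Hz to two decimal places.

For a string, f ∝ √T, so the new frequency is 368.4·√0.849 = 339.4482 Hz.
f_beat = |339.4482 − 368.4| = 28.95 Hz.

28.95 Hz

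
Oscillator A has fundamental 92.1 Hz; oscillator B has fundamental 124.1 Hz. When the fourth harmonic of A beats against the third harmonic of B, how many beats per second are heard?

Fourth harmonic of the first: 4·92.1 = 368.4 Hz.
Third harmonic of the second: 3·124.1 = 372.3 Hz.
f_beat = |368.4 − 372.3| = 3.9 Hz.

3.9 Hz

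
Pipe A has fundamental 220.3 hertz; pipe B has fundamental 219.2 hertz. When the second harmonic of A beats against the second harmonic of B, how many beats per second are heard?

Second harmonic of the first: 2·220.3 = 440.6 Hz.
Second harmonic of the second: 2·219.2 = 438.4 Hz.
f_beat = |440.6 − 438.4| = 2.2 Hz.

2.2 Hz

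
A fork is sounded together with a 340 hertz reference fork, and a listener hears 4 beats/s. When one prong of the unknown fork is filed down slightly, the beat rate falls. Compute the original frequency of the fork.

336 Hz

|f − 340| = 4, so the fork was at either 336 Hz or 344 Hz.
Filing a prong removes mass and raises the fork's frequency; the adjustment raises the fork's frequency.
The beat rate fell, so the adjustment moved the fork toward 340 Hz — it must have started below the reference.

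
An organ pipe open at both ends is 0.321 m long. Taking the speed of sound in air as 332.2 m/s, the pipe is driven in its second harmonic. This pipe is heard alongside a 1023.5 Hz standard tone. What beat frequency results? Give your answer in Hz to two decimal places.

11.39 Hz

Open pipe: f_n = n·v/(2L) = 2·332.2/(2·0.321) = 1034.8910 Hz.
f_beat = |1034.8910 − 1023.5| = 11.39 Hz.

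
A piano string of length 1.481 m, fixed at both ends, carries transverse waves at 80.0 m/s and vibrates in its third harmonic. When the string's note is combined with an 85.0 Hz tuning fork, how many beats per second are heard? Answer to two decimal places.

3.97 Hz

For a string fixed at both ends, f_n = n·v/(2L) = 3·80.0/(2·1.481) = 81.0263 Hz.
f_beat = |81.0263 − 85.0| = 3.97 Hz.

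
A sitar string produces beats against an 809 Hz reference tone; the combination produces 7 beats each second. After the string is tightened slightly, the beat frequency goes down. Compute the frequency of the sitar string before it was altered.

|f − 809| = 7, so the sitar string was at either 802 Hz or 816 Hz.
Increasing tension raises a string's frequency; the adjustment raises the sitar string's frequency.
The beat rate fell, so the adjustment moved the sitar string toward 809 Hz — it must have started below the reference.

802 Hz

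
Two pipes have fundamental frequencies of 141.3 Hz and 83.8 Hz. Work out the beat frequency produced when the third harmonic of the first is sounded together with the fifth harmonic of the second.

Third harmonic of the first: 3·141.3 = 423.9 Hz.
Fifth harmonic of the second: 5·83.8 = 419.0 Hz.
f_beat = |423.9 − 419.0| = 4.9 Hz.

4.9 Hz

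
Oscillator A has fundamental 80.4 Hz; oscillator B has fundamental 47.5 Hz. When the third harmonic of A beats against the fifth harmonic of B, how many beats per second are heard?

Third harmonic of the first: 3·80.4 = 241.2 Hz.
Fifth harmonic of the second: 5·47.5 = 237.5 Hz.
f_beat = |241.2 − 237.5| = 3.7 Hz.

3.7 Hz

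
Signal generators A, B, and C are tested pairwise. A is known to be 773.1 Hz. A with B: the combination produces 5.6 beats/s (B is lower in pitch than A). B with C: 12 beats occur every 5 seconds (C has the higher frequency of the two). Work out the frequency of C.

B is below A, so f_B = 773.1 − 5.6 = 767.5 Hz.
B–C: Beat frequency = 12/5 = 2.4 Hz.
C is above B, so f_C = 767.5 + 2.4 = 769.9 Hz.

769.9 Hz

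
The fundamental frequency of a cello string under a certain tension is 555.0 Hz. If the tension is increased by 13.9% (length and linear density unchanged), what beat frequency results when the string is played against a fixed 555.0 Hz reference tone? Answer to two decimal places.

For a string, f ∝ √T, so the new frequency is 555.0·√1.139 = 592.3179 Hz.
f_beat = |592.3179 − 555.0| = 37.32 Hz.

37.32 Hz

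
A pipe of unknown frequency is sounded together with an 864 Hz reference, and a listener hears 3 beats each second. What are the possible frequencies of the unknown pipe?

861 Hz or 867 Hz

|f − 864| = 3, so f = 864 ± 3.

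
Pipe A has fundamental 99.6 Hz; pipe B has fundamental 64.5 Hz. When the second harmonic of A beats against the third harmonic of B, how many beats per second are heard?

5.7 Hz

Second harmonic of the first: 2·99.6 = 199.2 Hz.
Third harmonic of the second: 3·64.5 = 193.5 Hz.
f_beat = |199.2 − 193.5| = 5.7 Hz.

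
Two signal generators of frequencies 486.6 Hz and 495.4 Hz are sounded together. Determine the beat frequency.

8.8 Hz

The beat frequency equals the magnitude of the frequency difference.
|486.6 − 495.4| = 8.8 Hz.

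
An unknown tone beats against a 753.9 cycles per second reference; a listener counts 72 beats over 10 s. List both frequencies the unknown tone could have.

746.7 Hz or 761.1 Hz

Beat frequency = 72/10 = 7.2 Hz.
|f − 753.9| = 7.2, so f = 753.9 ± 7.2.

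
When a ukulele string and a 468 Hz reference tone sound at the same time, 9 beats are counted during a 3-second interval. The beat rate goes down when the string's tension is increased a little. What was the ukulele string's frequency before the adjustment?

465 Hz

Beat frequency = 9/3 = 3 Hz.
|f − 468| = 3, so the ukulele string was at either 465 Hz or 471 Hz.
Higher tension means higher frequency; the adjustment raises the ukulele string's frequency.
The beat rate fell, so the adjustment moved the ukulele string toward 468 Hz — it must have started below the reference.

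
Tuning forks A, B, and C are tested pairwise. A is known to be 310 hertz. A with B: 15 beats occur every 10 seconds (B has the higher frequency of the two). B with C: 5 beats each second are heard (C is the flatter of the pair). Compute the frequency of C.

306.5 Hz

A–B: Beat frequency = 15/10 = 1.5 Hz.
B is above A, so f_B = 310 + 1.5 = 311.5 Hz.
C is below B, so f_C = 311.5 − 5 = 306.5 Hz.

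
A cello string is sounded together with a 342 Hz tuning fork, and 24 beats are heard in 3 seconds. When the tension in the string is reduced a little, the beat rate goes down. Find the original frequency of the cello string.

Beat frequency = 24/3 = 8 Hz.
|f − 342| = 8, so the cello string was at either 334 Hz or 350 Hz.
Lower tension means lower frequency; the adjustment lowers the cello string's frequency.
The beat rate fell, so the adjustment moved the cello string toward 342 Hz — it must have started above the reference.

350 Hz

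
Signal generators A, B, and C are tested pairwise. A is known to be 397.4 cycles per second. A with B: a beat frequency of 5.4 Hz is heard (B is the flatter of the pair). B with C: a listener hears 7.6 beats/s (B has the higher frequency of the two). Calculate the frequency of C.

B is below A, so f_B = 397.4 − 5.4 = 392 Hz.
C is below B, so f_C = 392 − 7.6 = 384.4 Hz.

384.4 Hz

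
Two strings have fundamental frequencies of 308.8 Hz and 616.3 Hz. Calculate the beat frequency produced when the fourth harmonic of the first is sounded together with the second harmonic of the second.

Fourth harmonic of the first: 4·308.8 = 1235.2 Hz.
Second harmonic of the second: 2·616.3 = 1232.6 Hz.
f_beat = |1235.2 − 1232.6| = 2.6 Hz.

2.6 Hz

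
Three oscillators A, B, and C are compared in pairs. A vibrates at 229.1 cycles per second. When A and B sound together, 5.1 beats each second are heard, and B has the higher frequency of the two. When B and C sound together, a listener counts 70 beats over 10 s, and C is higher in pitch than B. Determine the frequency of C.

241.2 Hz

B is above A, so f_B = 229.1 + 5.1 = 234.2 Hz.
B–C: Beat frequency = 70/10 = 7 Hz.
C is above B, so f_C = 234.2 + 7 = 241.2 Hz.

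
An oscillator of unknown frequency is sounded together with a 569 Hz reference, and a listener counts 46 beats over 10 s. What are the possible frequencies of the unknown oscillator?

564.4 Hz or 573.6 Hz

Beat frequency = 46/10 = 4.6 Hz.
|f − 569| = 4.6, so f = 569 ± 4.6.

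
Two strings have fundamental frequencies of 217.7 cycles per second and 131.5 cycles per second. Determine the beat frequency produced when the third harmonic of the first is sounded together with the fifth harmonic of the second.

Third harmonic of the first: 3·217.7 = 653.1 Hz.
Fifth harmonic of the second: 5·131.5 = 657.5 Hz.
f_beat = |653.1 − 657.5| = 4.4 Hz.

4.4 Hz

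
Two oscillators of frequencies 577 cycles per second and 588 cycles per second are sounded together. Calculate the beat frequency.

The beat frequency equals the magnitude of the frequency difference.
|577 − 588| = 11 Hz.

11 Hz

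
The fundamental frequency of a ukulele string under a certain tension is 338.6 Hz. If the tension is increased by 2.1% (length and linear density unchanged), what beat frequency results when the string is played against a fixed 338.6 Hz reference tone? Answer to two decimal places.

For a string, f ∝ √T, so the new frequency is 338.6·√1.021 = 342.1368 Hz.
f_beat = |342.1368 − 338.6| = 3.54 Hz.

3.54 Hz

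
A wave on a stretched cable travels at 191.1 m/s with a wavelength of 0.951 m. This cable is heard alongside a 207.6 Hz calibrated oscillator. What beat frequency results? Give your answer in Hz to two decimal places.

Source frequency f = v/λ = 191.1/0.951 = 200.9464 Hz.
f_beat = |200.9464 − 207.6| = 6.65 Hz.

6.65 Hz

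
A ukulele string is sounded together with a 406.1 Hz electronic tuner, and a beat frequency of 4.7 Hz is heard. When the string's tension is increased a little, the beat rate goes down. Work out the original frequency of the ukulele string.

|f − 406.1| = 4.7, so the ukulele string was at either 401.4 Hz or 410.8 Hz.
Higher tension means higher frequency; the adjustment raises the ukulele string's frequency.
The beat rate fell, so the adjustment moved the ukulele string toward 406.1 Hz — it must have started below the reference.

401.4 Hz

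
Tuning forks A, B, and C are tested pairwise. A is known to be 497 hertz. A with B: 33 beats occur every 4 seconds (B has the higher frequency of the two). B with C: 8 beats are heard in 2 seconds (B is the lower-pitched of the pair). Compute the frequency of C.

A–B: Beat frequency = 33/4 = 8.25 Hz.
B is above A, so f_B = 497 + 8.25 = 505.25 Hz.
B–C: Beat frequency = 8/2 = 4 Hz.
C is above B, so f_C = 505.25 + 4 = 509.25 Hz.

509.25 Hz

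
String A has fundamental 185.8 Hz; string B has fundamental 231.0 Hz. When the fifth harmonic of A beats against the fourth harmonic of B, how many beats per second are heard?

5.0 Hz

Fifth harmonic of the first: 5·185.8 = 929.0 Hz.
Fourth harmonic of the second: 4·231.0 = 924.0 Hz.
f_beat = |929.0 − 924.0| = 5.0 Hz.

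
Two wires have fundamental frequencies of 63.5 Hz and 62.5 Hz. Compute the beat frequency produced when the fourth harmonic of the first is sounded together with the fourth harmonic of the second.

4.0 Hz

Fourth harmonic of the first: 4·63.5 = 254.0 Hz.
Fourth harmonic of the second: 4·62.5 = 250.0 Hz.
f_beat = |254.0 − 250.0| = 4.0 Hz.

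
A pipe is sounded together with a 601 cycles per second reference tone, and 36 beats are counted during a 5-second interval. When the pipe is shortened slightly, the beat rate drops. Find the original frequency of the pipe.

593.8 Hz

Beat frequency = 36/5 = 7.2 Hz.
|f − 601| = 7.2, so the pipe was at either 593.8 Hz or 608.2 Hz.
A shorter pipe has a higher fundamental; the adjustment raises the pipe's frequency.
The beat rate fell, so the adjustment moved the pipe toward 601 Hz — it must have started below the reference.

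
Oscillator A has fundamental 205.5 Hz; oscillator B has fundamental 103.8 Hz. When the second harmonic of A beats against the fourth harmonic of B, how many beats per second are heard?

4.2 Hz

Second harmonic of the first: 2·205.5 = 411.0 Hz.
Fourth harmonic of the second: 4·103.8 = 415.2 Hz.
f_beat = |411.0 − 415.2| = 4.2 Hz.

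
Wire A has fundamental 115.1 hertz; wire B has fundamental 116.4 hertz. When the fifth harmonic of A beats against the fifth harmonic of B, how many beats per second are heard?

Fifth harmonic of the first: 5·115.1 = 575.5 Hz.
Fifth harmonic of the second: 5·116.4 = 582.0 Hz.
f_beat = |575.5 − 582.0| = 6.5 Hz.

6.5 Hz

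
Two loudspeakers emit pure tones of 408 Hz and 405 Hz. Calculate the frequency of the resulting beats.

3 Hz

f_beat = |f₁ − f₂|.
|408 − 405| = 3 Hz.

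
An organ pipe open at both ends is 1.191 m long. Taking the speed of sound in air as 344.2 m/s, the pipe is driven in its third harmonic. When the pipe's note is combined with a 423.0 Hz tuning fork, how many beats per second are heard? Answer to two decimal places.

10.50 Hz

Open pipe: f_n = n·v/(2L) = 3·344.2/(2·1.191) = 433.5013 Hz.
f_beat = |433.5013 − 423.0| = 10.50 Hz.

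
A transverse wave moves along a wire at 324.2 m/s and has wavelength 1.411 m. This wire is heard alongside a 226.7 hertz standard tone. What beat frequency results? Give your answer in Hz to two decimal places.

3.07 Hz

Source frequency f = v/λ = 324.2/1.411 = 229.7661 Hz.
f_beat = |229.7661 − 226.7| = 3.07 Hz.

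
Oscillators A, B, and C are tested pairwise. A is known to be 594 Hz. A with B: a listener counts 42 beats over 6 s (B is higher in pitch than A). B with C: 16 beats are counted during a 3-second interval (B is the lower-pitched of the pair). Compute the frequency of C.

606.3333 Hz

A–B: Beat frequency = 42/6 = 7 Hz.
B is above A, so f_B = 594 + 7 = 601 Hz.
B–C: Beat frequency = 16/3 = 5.3333 Hz.
C is above B, so f_C = 601 + 5.3333 = 606.3333 Hz.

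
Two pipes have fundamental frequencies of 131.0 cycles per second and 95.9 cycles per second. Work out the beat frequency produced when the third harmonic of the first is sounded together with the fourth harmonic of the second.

9.4 Hz

Third harmonic of the first: 3·131.0 = 393.0 Hz.
Fourth harmonic of the second: 4·95.9 = 383.6 Hz.
f_beat = |393.0 − 383.6| = 9.4 Hz.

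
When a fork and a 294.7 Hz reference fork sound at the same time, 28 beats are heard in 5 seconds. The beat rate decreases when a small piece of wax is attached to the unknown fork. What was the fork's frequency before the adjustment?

300.3 Hz

Beat frequency = 28/5 = 5.6 Hz.
|f − 294.7| = 5.6, so the fork was at either 289.1 Hz or 300.3 Hz.
Loading a fork with wax lowers its frequency; the adjustment lowers the fork's frequency.
The beat rate fell, so the adjustment moved the fork toward 294.7 Hz — it must have started above the reference.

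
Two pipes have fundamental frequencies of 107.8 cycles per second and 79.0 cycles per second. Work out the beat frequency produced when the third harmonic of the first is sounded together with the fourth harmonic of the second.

Third harmonic of the first: 3·107.8 = 323.4 Hz.
Fourth harmonic of the second: 4·79.0 = 316.0 Hz.
f_beat = |323.4 − 316.0| = 7.4 Hz.

7.4 Hz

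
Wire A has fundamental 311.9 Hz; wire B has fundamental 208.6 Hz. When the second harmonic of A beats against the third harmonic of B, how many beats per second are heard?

2.0 Hz

Second harmonic of the first: 2·311.9 = 623.8 Hz.
Third harmonic of the second: 3·208.6 = 625.8 Hz.
f_beat = |623.8 − 625.8| = 2.0 Hz.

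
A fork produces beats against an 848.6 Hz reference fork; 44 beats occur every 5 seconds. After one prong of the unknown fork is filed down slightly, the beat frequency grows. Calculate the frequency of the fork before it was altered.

Beat frequency = 44/5 = 8.8 Hz.
|f − 848.6| = 8.8, so the fork was at either 839.8 Hz or 857.4 Hz.
Filing a prong removes mass and raises the fork's frequency; the adjustment raises the fork's frequency.
The beat rate rose, so the adjustment moved the fork further from 848.6 Hz — it was already above the reference.

857.4 Hz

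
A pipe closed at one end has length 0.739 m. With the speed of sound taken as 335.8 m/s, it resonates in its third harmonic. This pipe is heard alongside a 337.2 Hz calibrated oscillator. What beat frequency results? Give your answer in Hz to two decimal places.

3.60 Hz

Closed pipe (odd harmonics): f_n = n·v/(4L) = 3·335.8/(4·0.739) = 340.7984 Hz.
f_beat = |340.7984 − 337.2| = 3.60 Hz.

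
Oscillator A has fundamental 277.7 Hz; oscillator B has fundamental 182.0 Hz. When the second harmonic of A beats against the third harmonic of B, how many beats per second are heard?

Second harmonic of the first: 2·277.7 = 555.4 Hz.
Third harmonic of the second: 3·182.0 = 546.0 Hz.
f_beat = |555.4 − 546.0| = 9.4 Hz.

9.4 Hz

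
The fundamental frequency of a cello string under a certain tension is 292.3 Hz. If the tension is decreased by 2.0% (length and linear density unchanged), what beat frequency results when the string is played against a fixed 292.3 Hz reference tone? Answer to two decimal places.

2.94 Hz

For a string, f ∝ √T, so the new frequency is 292.3·√0.980 = 289.3622 Hz.
f_beat = |289.3622 − 292.3| = 2.94 Hz.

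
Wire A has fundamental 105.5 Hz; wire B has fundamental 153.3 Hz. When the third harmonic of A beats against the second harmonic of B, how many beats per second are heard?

9.9 Hz

Third harmonic of the first: 3·105.5 = 316.5 Hz.
Second harmonic of the second: 2·153.3 = 306.6 Hz.
f_beat = |316.5 − 306.6| = 9.9 Hz.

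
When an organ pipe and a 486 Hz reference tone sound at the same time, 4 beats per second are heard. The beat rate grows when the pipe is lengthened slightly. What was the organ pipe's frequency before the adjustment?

|f − 486| = 4, so the organ pipe was at either 482 Hz or 490 Hz.
A longer pipe has a lower fundamental; the adjustment lowers the organ pipe's frequency.
The beat rate rose, so the adjustment moved the organ pipe further from 486 Hz — it was already below the reference.

482 Hz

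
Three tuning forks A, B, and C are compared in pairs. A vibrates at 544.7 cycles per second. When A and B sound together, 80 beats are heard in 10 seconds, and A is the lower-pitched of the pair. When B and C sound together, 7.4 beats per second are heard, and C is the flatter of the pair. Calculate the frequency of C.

A–B: Beat frequency = 80/10 = 8 Hz.
B is above A, so f_B = 544.7 + 8 = 552.7 Hz.
C is below B, so f_C = 552.7 − 7.4 = 545.3 Hz.

545.3 Hz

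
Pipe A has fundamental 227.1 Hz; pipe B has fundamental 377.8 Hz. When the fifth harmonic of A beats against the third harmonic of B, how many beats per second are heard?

2.1 Hz

Fifth harmonic of the first: 5·227.1 = 1135.5 Hz.
Third harmonic of the second: 3·377.8 = 1133.4 Hz.
f_beat = |1135.5 − 1133.4| = 2.1 Hz.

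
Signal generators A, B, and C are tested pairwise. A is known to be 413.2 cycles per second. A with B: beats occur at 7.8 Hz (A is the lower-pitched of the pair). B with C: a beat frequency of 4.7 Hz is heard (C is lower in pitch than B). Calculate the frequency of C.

416.3 Hz

B is above A, so f_B = 413.2 + 7.8 = 421 Hz.
C is below B, so f_C = 421 − 4.7 = 416.3 Hz.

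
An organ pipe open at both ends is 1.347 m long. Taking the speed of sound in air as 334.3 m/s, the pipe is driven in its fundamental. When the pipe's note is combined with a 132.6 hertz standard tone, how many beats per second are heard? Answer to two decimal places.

Open pipe: f_n = n·v/(2L) = 1·334.3/(2·1.347) = 124.0906 Hz.
f_beat = |124.0906 − 132.6| = 8.51 Hz.

8.51 Hz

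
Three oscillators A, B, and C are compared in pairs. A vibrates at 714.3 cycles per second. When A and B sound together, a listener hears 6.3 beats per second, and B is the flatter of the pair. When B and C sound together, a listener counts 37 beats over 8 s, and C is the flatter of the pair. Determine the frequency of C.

B is below A, so f_B = 714.3 − 6.3 = 708 Hz.
B–C: Beat frequency = 37/8 = 4.625 Hz.
C is below B, so f_C = 708 − 4.625 = 703.375 Hz.

703.375 Hz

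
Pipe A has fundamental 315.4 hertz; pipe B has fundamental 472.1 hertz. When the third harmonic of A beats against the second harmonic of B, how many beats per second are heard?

2.0 Hz

Third harmonic of the first: 3·315.4 = 946.2 Hz.
Second harmonic of the second: 2·472.1 = 944.2 Hz.
f_beat = |946.2 − 944.2| = 2.0 Hz.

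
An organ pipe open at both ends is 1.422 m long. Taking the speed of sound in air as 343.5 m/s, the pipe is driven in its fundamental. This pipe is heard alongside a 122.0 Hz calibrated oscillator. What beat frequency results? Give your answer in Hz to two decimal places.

1.22 Hz

Open pipe: f_n = n·v/(2L) = 1·343.5/(2·1.422) = 120.7806 Hz.
f_beat = |120.7806 − 122.0| = 1.22 Hz.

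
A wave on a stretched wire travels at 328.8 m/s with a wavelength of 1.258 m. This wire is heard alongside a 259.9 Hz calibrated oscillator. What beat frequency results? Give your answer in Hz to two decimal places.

1.47 Hz

Source frequency f = v/λ = 328.8/1.258 = 261.3672 Hz.
f_beat = |261.3672 − 259.9| = 1.47 Hz.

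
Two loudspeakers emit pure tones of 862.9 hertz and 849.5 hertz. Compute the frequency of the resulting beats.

The beat frequency equals the magnitude of the frequency difference.
|862.9 − 849.5| = 13.4 Hz.

13.4 Hz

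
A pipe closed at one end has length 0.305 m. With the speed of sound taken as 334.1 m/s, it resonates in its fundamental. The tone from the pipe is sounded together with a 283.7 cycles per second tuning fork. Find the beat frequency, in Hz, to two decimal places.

Closed pipe (odd harmonics): f_n = n·v/(4L) = 1·334.1/(4·0.305) = 273.8525 Hz.
f_beat = |273.8525 − 283.7| = 9.85 Hz.

9.85 Hz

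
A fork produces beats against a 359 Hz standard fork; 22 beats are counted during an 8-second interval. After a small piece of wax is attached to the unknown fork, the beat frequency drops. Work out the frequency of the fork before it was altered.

Beat frequency = 22/8 = 2.75 Hz.
|f − 359| = 2.75, so the fork was at either 356.25 Hz or 361.75 Hz.
Loading a fork with wax lowers its frequency; the adjustment lowers the fork's frequency.
The beat rate fell, so the adjustment moved the fork toward 359 Hz — it must have started above the reference.

361.75 Hz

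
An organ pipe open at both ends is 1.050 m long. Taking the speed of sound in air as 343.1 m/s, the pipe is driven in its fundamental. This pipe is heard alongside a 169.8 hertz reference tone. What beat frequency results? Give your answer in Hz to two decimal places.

6.42 Hz

Open pipe: f_n = n·v/(2L) = 1·343.1/(2·1.050) = 163.3810 Hz.
f_beat = |163.3810 − 169.8| = 6.42 Hz.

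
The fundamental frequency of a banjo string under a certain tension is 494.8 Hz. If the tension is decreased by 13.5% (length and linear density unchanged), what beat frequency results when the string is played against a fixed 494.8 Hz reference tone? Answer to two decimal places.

34.61 Hz

For a string, f ∝ √T, so the new frequency is 494.8·√0.865 = 460.1906 Hz.
f_beat = |460.1906 − 494.8| = 34.61 Hz.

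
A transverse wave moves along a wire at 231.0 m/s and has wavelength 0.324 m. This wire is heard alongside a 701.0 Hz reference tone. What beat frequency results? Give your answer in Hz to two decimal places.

11.96 Hz

Source frequency f = v/λ = 231.0/0.324 = 712.9630 Hz.
f_beat = |712.9630 − 701.0| = 11.96 Hz.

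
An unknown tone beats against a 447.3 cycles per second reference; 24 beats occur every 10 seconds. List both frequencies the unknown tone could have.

444.9 Hz or 449.7 Hz

Beat frequency = 24/10 = 2.4 Hz.
|f − 447.3| = 2.4, so f = 447.3 ± 2.4.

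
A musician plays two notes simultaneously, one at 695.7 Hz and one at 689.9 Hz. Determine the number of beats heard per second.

5.8 Hz

Beats arise from superposition of two nearby frequencies; the beat rate is |f₁ − f₂|.
|695.7 − 689.9| = 5.8 Hz.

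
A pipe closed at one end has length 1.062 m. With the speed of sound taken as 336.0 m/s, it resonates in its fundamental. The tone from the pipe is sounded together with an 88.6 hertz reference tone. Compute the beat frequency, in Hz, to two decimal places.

Closed pipe (odd harmonics): f_n = n·v/(4L) = 1·336.0/(4·1.062) = 79.0960 Hz.
f_beat = |79.0960 − 88.6| = 9.50 Hz.

9.50 Hz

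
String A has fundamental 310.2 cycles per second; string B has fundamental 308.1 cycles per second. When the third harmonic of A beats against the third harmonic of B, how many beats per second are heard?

Third harmonic of the first: 3·310.2 = 930.6 Hz.
Third harmonic of the second: 3·308.1 = 924.3 Hz.
f_beat = |930.6 − 924.3| = 6.3 Hz.

6.3 Hz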